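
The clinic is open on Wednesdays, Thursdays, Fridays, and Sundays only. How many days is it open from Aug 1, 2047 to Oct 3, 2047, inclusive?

Aug 1, 2047 is a Thursday.
From Aug 1, 2047 to Oct 3, 2047 is 64 days inclusive.
64 = 7 × 9 + 1, so there are 9 full weeks plus 1 extra day.
Each full week contributes 4 days from the set (Wed, Thu, Fri, Sun): 9 × 4 = 36.
The 1 extra day is Thu — 1 of them qualifies.
Total: 36 + 1 = 37.

37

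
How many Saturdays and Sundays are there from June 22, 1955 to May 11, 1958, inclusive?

302

June 22, 1955 is a Wednesday.
That's 1055 days from start to end, counting both.
1055 = 7 × 150 + 5, so there are 150 full weeks plus 5 extra days.
Each full week contributes 2 weekend days (Sat, Sun): 150 × 2 = 300.
The 5 extra days are Wed, Thu, Fri, Sat, Sun — 2 of them qualify.
Total: 300 + 2 = 302.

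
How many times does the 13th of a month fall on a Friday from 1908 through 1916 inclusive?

14

Friday-the-13ths by year:
1908: Mar, Nov
1909: Aug
1910: May
1911: Jan, Oct
1912: Sep, Dec
1913: Jun
1914: Feb, Mar, Nov
1915: Aug
1916: Oct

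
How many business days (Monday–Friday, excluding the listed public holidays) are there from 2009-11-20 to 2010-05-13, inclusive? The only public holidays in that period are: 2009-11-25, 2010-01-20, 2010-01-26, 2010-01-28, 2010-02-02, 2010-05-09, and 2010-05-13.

2009-11-20 is a Friday.
From 2009-11-20 to 2010-05-13 is 175 days inclusive.
175 = 7 × 25, so the span is exactly 25 full weeks.
Each full week contributes 5 weekdays (Mon–Fri): 25 × 5 = 125.
Total: 125.
Holidays: 2009-11-25 (Wed); 2010-01-20 (Wed); 2010-01-26 (Tue); 2010-01-28 (Thu); 2010-02-02 (Tue); 2010-05-09 (Sun); 2010-05-13 (Thu).
6 of the 7 holidays fall on weekdays; the rest are weekends and were already excluded.
Business days: 125 − 6 = 119.

119 business days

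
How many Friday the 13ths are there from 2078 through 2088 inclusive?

18

Friday-the-13ths by year:
2078: May
2079: Jan, Oct
2080: Sep, Dec
2081: Jun
2082: Feb, Mar, Nov
2083: Aug
2084: Oct
2085: Apr, Jul
2086: Sep, Dec
2087: Jun
2088: Feb, Aug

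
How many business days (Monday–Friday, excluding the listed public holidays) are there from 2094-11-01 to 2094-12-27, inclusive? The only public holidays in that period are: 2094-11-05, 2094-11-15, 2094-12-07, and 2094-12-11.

2094-11-01 is a Monday.
That's 57 days from start to end, counting both.
57 = 7 × 8 + 1, so there are 8 full weeks plus 1 extra day.
Each full week contributes 5 weekdays (Mon–Fri): 8 × 5 = 40.
The 1 extra day is Monday — 1 of them qualifies.
Total: 40 + 1 = 41.
Holidays: 2094-11-05 (Fri); 2094-11-15 (Mon); 2094-12-07 (Tue); 2094-12-11 (Sat).
3 of the 4 holidays fall on weekdays; the rest are weekends and were already excluded.
Business days: 41 − 3 = 38.

38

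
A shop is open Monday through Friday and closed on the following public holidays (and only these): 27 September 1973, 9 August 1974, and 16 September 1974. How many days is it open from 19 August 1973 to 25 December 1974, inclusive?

350

19 August 1973 is a Sunday.
From 19 August 1973 to 25 December 1974 is 494 days inclusive.
494 = 7 × 70 + 4, so there are 70 full weeks plus 4 extra days.
Each full week contributes 5 weekdays (Mon–Fri): 70 × 5 = 350.
The 4 extra days are Sunday, Monday, Tuesday, Wednesday — 3 of them qualify.
Total: 350 + 3 = 353.
Holidays: 27 September 1973 (Thu); 9 August 1974 (Fri); 16 September 1974 (Mon).
All 3 holidays fall on weekdays, so subtract 3.
Business days: 353 − 3 = 350.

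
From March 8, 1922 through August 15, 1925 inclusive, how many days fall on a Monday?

March 8, 1922 is a Wednesday.
That's 1257 days from start to end, counting both.
1257 = 7 × 179 + 4, so there are 179 full weeks plus 4 extra days.
Each full week contributes one Monday: 179 so far.
The 4 extra days are Wednesday, Thursday, Friday, Saturday — none qualify.
Total: 179 + 0 = 179.

179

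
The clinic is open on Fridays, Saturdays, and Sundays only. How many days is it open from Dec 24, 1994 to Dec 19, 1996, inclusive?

311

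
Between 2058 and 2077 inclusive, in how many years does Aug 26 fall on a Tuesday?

3

Day of week of August 26 in each year:
2058: Mon, 2059: Tue ✓, 2060: Thu, 2061: Fri, 2062: Sat, 2063: Sun, 2064: Tue ✓, 2065: Wed, 2066: Thu, 2067: Fri, 2068: Sun, 2069: Mon, 2070: Tue ✓, 2071: Wed, 2072: Fri, 2073: Sat, 2074: Sun, 2075: Mon, 2076: Wed, 2077: Thu
Tuesdays: 2059, 2064, 2070.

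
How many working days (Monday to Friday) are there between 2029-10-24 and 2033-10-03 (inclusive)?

1029 weekdays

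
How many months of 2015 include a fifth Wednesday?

4

A month has five Wednesdays exactly when Wednesday falls within its first (length − 28) days.
Jan: 31 days, starts Thu → 5 of Thu, Fri, Sat
Feb: 28 days, starts Sun → 5 of (none)
Mar: 31 days, starts Sun → 5 of Sun, Mon, Tue
Apr: 30 days, starts Wed → 5 of Wed, Thu ✓
May: 31 days, starts Fri → 5 of Fri, Sat, Sun
Jun: 30 days, starts Mon → 5 of Mon, Tue
Jul: 31 days, starts Wed → 5 of Wed, Thu, Fri ✓
Aug: 31 days, starts Sat → 5 of Sat, Sun, Mon
Sep: 30 days, starts Tue → 5 of Tue, Wed ✓
Oct: 31 days, starts Thu → 5 of Thu, Fri, Sat
Nov: 30 days, starts Sun → 5 of Sun, Mon
Dec: 31 days, starts Tue → 5 of Tue, Wed, Thu ✓
Months with five Wednesdays: Apr, Jul, Sep, Dec.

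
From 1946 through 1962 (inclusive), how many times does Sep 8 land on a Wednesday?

2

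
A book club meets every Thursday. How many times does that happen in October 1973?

4

1 October 1973 is a Monday.
The range spans 31 days (inclusive of both endpoints).
31 = 7 × 4 + 3, so there are 4 full weeks plus 3 extra days.
Each full week contributes one Thursday: 4 so far.
The 3 extra days are Mon, Tue, Wed — none qualify.
Total: 4 + 0 = 4.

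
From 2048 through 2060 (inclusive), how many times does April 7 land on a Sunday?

Day of week of April 7 in each year:
2048: Tue, 2049: Wed, 2050: Thu, 2051: Fri, 2052: Sun ✓, 2053: Mon, 2054: Tue, 2055: Wed, 2056: Fri, 2057: Sat, 2058: Sun ✓, 2059: Mon, 2060: Wed
Sundays: 2052, 2058.

2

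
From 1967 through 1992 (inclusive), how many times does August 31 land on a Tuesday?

Day of week of August 31 in each year:
1967: Thu, 1968: Sat, 1969: Sun, 1970: Mon, 1971: Tue ✓, 1972: Thu, 1973: Fri, 1974: Sat, 1975: Sun, 1976: Tue ✓, 1977: Wed, 1978: Thu, 1979: Fri, 1980: Sun, 1981: Mon, 1982: Tue ✓, 1983: Wed, 1984: Fri, 1985: Sat, 1986: Sun, 1987: Mon, 1988: Wed, 1989: Thu, 1990: Fri, 1991: Sat, 1992: Mon
Tuesdays: 1971, 1976, 1982.

3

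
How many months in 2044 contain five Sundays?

A month has five Sundays exactly when Sunday falls within its first (length − 28) days.
Jan: 31 days, starts Fri → 5 of Fri, Sat, Sun ✓
Feb: 29 days, starts Mon → 5 of Mon
Mar: 31 days, starts Tue → 5 of Tue, Wed, Thu
Apr: 30 days, starts Fri → 5 of Fri, Sat
May: 31 days, starts Sun → 5 of Sun, Mon, Tue ✓
Jun: 30 days, starts Wed → 5 of Wed, Thu
Jul: 31 days, starts Fri → 5 of Fri, Sat, Sun ✓
Aug: 31 days, starts Mon → 5 of Mon, Tue, Wed
Sep: 30 days, starts Thu → 5 of Thu, Fri
Oct: 31 days, starts Sat → 5 of Sat, Sun, Mon ✓
Nov: 30 days, starts Tue → 5 of Tue, Wed
Dec: 31 days, starts Thu → 5 of Thu, Fri, Sat
Months with five Sundays: Jan, May, Jul, Oct.

4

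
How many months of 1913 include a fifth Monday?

4

A month has five Mondays exactly when Monday falls within its first (length − 28) days.
Jan: 31 days, starts Wed → 5 of Wed, Thu, Fri
Feb: 28 days, starts Sat → 5 of (none)
Mar: 31 days, starts Sat → 5 of Sat, Sun, Mon ✓
Apr: 30 days, starts Tue → 5 of Tue, Wed
May: 31 days, starts Thu → 5 of Thu, Fri, Sat
Jun: 30 days, starts Sun → 5 of Sun, Mon ✓
Jul: 31 days, starts Tue → 5 of Tue, Wed, Thu
Aug: 31 days, starts Fri → 5 of Fri, Sat, Sun
Sep: 30 days, starts Mon → 5 of Mon, Tue ✓
Oct: 31 days, starts Wed → 5 of Wed, Thu, Fri
Nov: 30 days, starts Sat → 5 of Sat, Sun
Dec: 31 days, starts Mon → 5 of Mon, Tue, Wed ✓
Months with five Mondays: Mar, Jun, Sep, Dec.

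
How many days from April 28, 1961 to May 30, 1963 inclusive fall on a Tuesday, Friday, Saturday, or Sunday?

April 28, 1961 is a Friday.
The range spans 763 days (inclusive of both endpoints).
763 = 7 × 109, so the span is exactly 109 full weeks.
Each full week contributes 4 days from the set (Tue, Fri, Sat, Sun): 109 × 4 = 436.
Total: 436.

436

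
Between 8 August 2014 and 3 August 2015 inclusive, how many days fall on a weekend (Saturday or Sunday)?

104

8 August 2014 is a Friday.
From 8 August 2014 to 3 August 2015 is 361 days inclusive.
361 = 7 × 51 + 4, so there are 51 full weeks plus 4 extra days.
Each full week contributes 2 weekend days (Sat, Sun): 51 × 2 = 102.
The 4 extra days are Fri, Sat, Sun, Mon — 2 of them qualify.
Total: 102 + 2 = 104.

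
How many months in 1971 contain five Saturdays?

4

A month has five Saturdays exactly when Saturday falls within its first (length − 28) days.
Jan: 31 days, starts Fri → 5 of Fri, Sat, Sun ✓
Feb: 28 days, starts Mon → 5 of (none)
Mar: 31 days, starts Mon → 5 of Mon, Tue, Wed
Apr: 30 days, starts Thu → 5 of Thu, Fri
May: 31 days, starts Sat → 5 of Sat, Sun, Mon ✓
Jun: 30 days, starts Tue → 5 of Tue, Wed
Jul: 31 days, starts Thu → 5 of Thu, Fri, Sat ✓
Aug: 31 days, starts Sun → 5 of Sun, Mon, Tue
Sep: 30 days, starts Wed → 5 of Wed, Thu
Oct: 31 days, starts Fri → 5 of Fri, Sat, Sun ✓
Nov: 30 days, starts Mon → 5 of Mon, Tue
Dec: 31 days, starts Wed → 5 of Wed, Thu, Fri
Months with five Saturdays: Jan, May, Jul, Oct.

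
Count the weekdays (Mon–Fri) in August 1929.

1929-08-01 is a Thursday.
The range spans 31 days (inclusive of both endpoints).
31 = 7 × 4 + 3, so there are 4 full weeks plus 3 extra days.
Each full week contributes 5 weekdays (Mon–Fri): 4 × 5 = 20.
The 3 extra days are Thursday, Friday, Saturday — 2 of them qualify.
Total: 20 + 2 = 22.

22 weekdays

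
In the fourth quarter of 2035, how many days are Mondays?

1 October 2035 is a Monday.
From 1 October 2035 to 31 December 2035 is 92 days inclusive.
92 = 7 × 13 + 1, so there are 13 full weeks plus 1 extra day.
Each full week contributes one Monday: 13 so far.
The 1 extra day is Mon — 1 of them qualifies.
Total: 13 + 1 = 14.

14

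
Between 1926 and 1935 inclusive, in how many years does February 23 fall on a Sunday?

Day of week of February 23 in each year:
1926: Tue, 1927: Wed, 1928: Thu, 1929: Sat, 1930: Sun ✓, 1931: Mon, 1932: Tue, 1933: Thu, 1934: Fri, 1935: Sat
Sundays: 1930.

1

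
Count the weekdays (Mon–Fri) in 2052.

1 January 2052 is a Monday.
The range spans 366 days (inclusive of both endpoints).
366 = 7 × 52 + 2, so there are 52 full weeks plus 2 extra days.
Each full week contributes 5 weekdays (Mon–Fri): 52 × 5 = 260.
The 2 extra days are Mon, Tue — 2 of them qualify.
Total: 260 + 2 = 262.

262 weekdays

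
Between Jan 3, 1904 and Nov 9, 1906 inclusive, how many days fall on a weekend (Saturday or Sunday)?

297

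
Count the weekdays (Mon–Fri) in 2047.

261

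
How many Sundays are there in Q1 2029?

2029-01-01 is a Monday.
From 2029-01-01 to 2029-03-31 is 90 days inclusive.
90 = 7 × 12 + 6, so there are 12 full weeks plus 6 extra days.
Each full week contributes one Sunday: 12 so far.
The 6 extra days are Monday, Tuesday, Wednesday, Thursday, Friday, Saturday — none qualify.
Total: 12 + 0 = 12.

12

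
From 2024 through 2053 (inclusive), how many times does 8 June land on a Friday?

Day of week of June 8 in each year:
2024: Sat, 2025: Sun, 2026: Mon, 2027: Tue, 2028: Thu, 2029: Fri ✓, 2030: Sat, 2031: Sun, 2032: Tue, 2033: Wed, 2034: Thu, 2035: Fri ✓, 2036: Sun, 2037: Mon, 2038: Tue, 2039: Wed, 2040: Fri ✓, 2041: Sat, 2042: Sun, 2043: Mon, 2044: Wed, 2045: Thu, 2046: Fri ✓, 2047: Sat, 2048: Mon, 2049: Tue, 2050: Wed, 2051: Thu, 2052: Sat, 2053: Sun
Fridays: 2029, 2035, 2040, 2046.

4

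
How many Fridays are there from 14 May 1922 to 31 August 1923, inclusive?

68 Fridays

14 May 1922 is a Sunday.
That's 475 days from start to end, counting both.
475 = 7 × 67 + 6, so there are 67 full weeks plus 6 extra days.
Each full week contributes one Friday: 67 so far.
The 6 extra days are Sun, Mon, Tue, Wed, Thu, Fri — 1 of them qualifies.
Total: 67 + 1 = 68.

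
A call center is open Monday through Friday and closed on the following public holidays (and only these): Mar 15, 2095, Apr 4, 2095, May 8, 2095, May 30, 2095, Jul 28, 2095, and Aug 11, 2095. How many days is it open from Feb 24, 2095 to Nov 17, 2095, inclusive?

Feb 24, 2095 is a Thursday.
That's 267 days from start to end, counting both.
267 = 7 × 38 + 1, so there are 38 full weeks plus 1 extra day.
Each full week contributes 5 weekdays (Mon–Fri): 38 × 5 = 190.
The 1 extra day is Thursday — 1 of them qualifies.
Total: 190 + 1 = 191.
Holidays: Mar 15, 2095 (Tue); Apr 4, 2095 (Mon); May 8, 2095 (Sun); May 30, 2095 (Mon); Jul 28, 2095 (Thu); Aug 11, 2095 (Thu).
5 of the 6 holidays fall on weekdays; the rest are weekends and were already excluded.
Business days: 191 − 5 = 186.

186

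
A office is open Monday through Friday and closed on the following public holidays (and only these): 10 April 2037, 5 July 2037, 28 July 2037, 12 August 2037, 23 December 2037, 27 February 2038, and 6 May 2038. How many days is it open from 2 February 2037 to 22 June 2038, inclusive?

357 working days

2 February 2037 is a Monday.
The range spans 506 days (inclusive of both endpoints).
506 = 7 × 72 + 2, so there are 72 full weeks plus 2 extra days.
Each full week contributes 5 weekdays (Mon–Fri): 72 × 5 = 360.
The 2 extra days are Mon, Tue — 2 of them qualify.
Total: 360 + 2 = 362.
Holidays: 10 April 2037 (Fri); 5 July 2037 (Sun); 28 July 2037 (Tue); 12 August 2037 (Wed); 23 December 2037 (Wed); 27 February 2038 (Sat); 6 May 2038 (Thu).
5 of the 7 holidays fall on weekdays; the rest are weekends and were already excluded.
Business days: 362 − 5 = 357.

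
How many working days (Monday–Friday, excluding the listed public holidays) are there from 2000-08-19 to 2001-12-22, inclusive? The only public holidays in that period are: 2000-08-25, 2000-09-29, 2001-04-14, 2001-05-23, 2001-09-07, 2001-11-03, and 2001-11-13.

2000-08-19 is a Saturday.
The range spans 491 days (inclusive of both endpoints).
491 = 7 × 70 + 1, so there are 70 full weeks plus 1 extra day.
Each full week contributes 5 weekdays (Mon–Fri): 70 × 5 = 350.
The 1 extra day is Saturday — none qualify.
Total: 350 + 0 = 350.
Holidays: 2000-08-25 (Fri); 2000-09-29 (Fri); 2001-04-14 (Sat); 2001-05-23 (Wed); 2001-09-07 (Fri); 2001-11-03 (Sat); 2001-11-13 (Tue).
5 of the 7 holidays fall on weekdays; the rest are weekends and were already excluded.
Business days: 350 − 5 = 345.

345 working days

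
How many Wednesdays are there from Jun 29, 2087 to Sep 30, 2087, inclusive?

Jun 29, 2087 is a Sunday.
The range spans 94 days (inclusive of both endpoints).
94 = 7 × 13 + 3, so there are 13 full weeks plus 3 extra days.
Each full week contributes one Wednesday: 13 so far.
The 3 extra days are Sunday, Monday, Tuesday — none qualify.
Total: 13 + 0 = 13.

13 Wednesdays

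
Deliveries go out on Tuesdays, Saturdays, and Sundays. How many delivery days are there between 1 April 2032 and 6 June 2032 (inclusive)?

29

1 April 2032 is a Thursday.
From 1 April 2032 to 6 June 2032 is 67 days inclusive.
67 = 7 × 9 + 4, so there are 9 full weeks plus 4 extra days.
Each full week contributes 3 days from the set (Tue, Sat, Sun): 9 × 3 = 27.
The 4 extra days are Thursday, Friday, Saturday, Sunday — 2 of them qualify.
Total: 27 + 2 = 29.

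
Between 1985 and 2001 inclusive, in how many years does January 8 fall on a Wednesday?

3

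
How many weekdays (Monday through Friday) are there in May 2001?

23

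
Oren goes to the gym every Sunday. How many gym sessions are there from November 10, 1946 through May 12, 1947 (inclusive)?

27

November 10, 1946 is a Sunday.
That's 184 days from start to end, counting both.
184 = 7 × 26 + 2, so there are 26 full weeks plus 2 extra days.
Each full week contributes one Sunday: 26 so far.
The 2 extra days are Sun, Mon — 1 of them qualifies.
Total: 26 + 1 = 27.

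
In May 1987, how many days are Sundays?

5

1987-05-01 is a Friday.
From 1987-05-01 to 1987-05-31 is 31 days inclusive.
31 = 7 × 4 + 3, so there are 4 full weeks plus 3 extra days.
Each full week contributes one Sunday: 4 so far.
The 3 extra days are Friday, Saturday, Sunday — 1 of them qualifies.
Total: 4 + 1 = 5.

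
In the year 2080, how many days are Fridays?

Jan 1, 2080 is a Monday.
From Jan 1, 2080 to Dec 31, 2080 is 366 days inclusive.
366 = 7 × 52 + 2, so there are 52 full weeks plus 2 extra days.
Each full week contributes one Friday: 52 so far.
The 2 extra days are Monday, Tuesday — none qualify.
Total: 52 + 0 = 52.

52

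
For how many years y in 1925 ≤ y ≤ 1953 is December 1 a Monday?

4

Day of week of December 1 in each year:
1925: Tue, 1926: Wed, 1927: Thu, 1928: Sat, 1929: Sun, 1930: Mon ✓, 1931: Tue, 1932: Thu, 1933: Fri, 1934: Sat, 1935: Sun, 1936: Tue, 1937: Wed, 1938: Thu, 1939: Fri, 1940: Sun, 1941: Mon ✓, 1942: Tue, 1943: Wed, 1944: Fri, 1945: Sat, 1946: Sun, 1947: Mon ✓, 1948: Wed, 1949: Thu, 1950: Fri, 1951: Sat, 1952: Mon ✓, 1953: Tue
Mondays: 1930, 1941, 1947, 1952.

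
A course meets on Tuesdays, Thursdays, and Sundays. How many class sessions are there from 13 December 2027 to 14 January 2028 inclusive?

13 December 2027 is a Monday.
The range spans 33 days (inclusive of both endpoints).
33 = 7 × 4 + 5, so there are 4 full weeks plus 5 extra days.
Each full week contributes 3 days from the set (Tue, Thu, Sun): 4 × 3 = 12.
The 5 extra days are Monday, Tuesday, Wednesday, Thursday, Friday — 2 of them qualify.
Total: 12 + 2 = 14.

14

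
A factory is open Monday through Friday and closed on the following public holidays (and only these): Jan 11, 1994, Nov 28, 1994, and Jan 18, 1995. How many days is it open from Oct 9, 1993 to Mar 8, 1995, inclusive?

365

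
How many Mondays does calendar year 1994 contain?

52

Jan 1, 1994 is a Saturday.
That's 365 days from start to end, counting both.
365 = 7 × 52 + 1, so there are 52 full weeks plus 1 extra day.
Each full week contributes one Monday: 52 so far.
The 1 extra day is Saturday — none qualify.
Total: 52 + 0 = 52.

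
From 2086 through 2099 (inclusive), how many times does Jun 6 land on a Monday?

Day of week of June 6 in each year:
2086: Thu, 2087: Fri, 2088: Sun, 2089: Mon ✓, 2090: Tue, 2091: Wed, 2092: Fri, 2093: Sat, 2094: Sun, 2095: Mon ✓, 2096: Wed, 2097: Thu, 2098: Fri, 2099: Sat
Mondays: 2089, 2095.

2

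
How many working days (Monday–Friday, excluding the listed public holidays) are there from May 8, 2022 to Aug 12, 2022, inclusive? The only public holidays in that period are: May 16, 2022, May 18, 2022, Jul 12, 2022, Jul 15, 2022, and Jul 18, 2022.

65

May 8, 2022 is a Sunday.
That's 97 days from start to end, counting both.
97 = 7 × 13 + 6, so there are 13 full weeks plus 6 extra days.
Each full week contributes 5 weekdays (Mon–Fri): 13 × 5 = 65.
The 6 extra days are Sunday, Monday, Tuesday, Wednesday, Thursday, Friday — 5 of them qualify.
Total: 65 + 5 = 70.
Holidays: May 16, 2022 (Mon); May 18, 2022 (Wed); Jul 12, 2022 (Tue); Jul 15, 2022 (Fri); Jul 18, 2022 (Mon).
All 5 holidays fall on weekdays, so subtract 5.
Business days: 70 − 5 = 65.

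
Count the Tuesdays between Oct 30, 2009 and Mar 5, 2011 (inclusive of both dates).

70

Oct 30, 2009 is a Friday.
The range spans 492 days (inclusive of both endpoints).
492 = 7 × 70 + 2, so there are 70 full weeks plus 2 extra days.
Each full week contributes one Tuesday: 70 so far.
The 2 extra days are Fri, Sat — none qualify.
Total: 70 + 0 = 70.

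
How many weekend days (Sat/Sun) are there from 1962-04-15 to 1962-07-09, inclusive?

1962-04-15 is a Sunday.
From 1962-04-15 to 1962-07-09 is 86 days inclusive.
86 = 7 × 12 + 2, so there are 12 full weeks plus 2 extra days.
Each full week contributes 2 weekend days (Sat, Sun): 12 × 2 = 24.
The 2 extra days are Sunday, Monday — 1 of them qualifies.
Total: 24 + 1 = 25.

25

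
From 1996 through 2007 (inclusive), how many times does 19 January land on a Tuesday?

Day of week of January 19 in each year:
1996: Fri, 1997: Sun, 1998: Mon, 1999: Tue ✓, 2000: Wed, 2001: Fri, 2002: Sat, 2003: Sun, 2004: Mon, 2005: Wed, 2006: Thu, 2007: Fri
Tuesdays: 1999.

1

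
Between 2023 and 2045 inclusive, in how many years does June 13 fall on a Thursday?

Day of week of June 13 in each year:
2023: Tue, 2024: Thu ✓, 2025: Fri, 2026: Sat, 2027: Sun, 2028: Tue, 2029: Wed, 2030: Thu ✓, 2031: Fri, 2032: Sun, 2033: Mon, 2034: Tue, 2035: Wed, 2036: Fri, 2037: Sat, 2038: Sun, 2039: Mon, 2040: Wed, 2041: Thu ✓, 2042: Fri, 2043: Sat, 2044: Mon, 2045: Tue
Thursdays: 2024, 2030, 2041.

3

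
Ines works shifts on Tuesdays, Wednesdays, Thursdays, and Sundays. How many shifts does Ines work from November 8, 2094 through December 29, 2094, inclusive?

November 8, 2094 is a Monday.
From November 8, 2094 to December 29, 2094 is 52 days inclusive.
52 = 7 × 7 + 3, so there are 7 full weeks plus 3 extra days.
Each full week contributes 4 days from the set (Tue, Wed, Thu, Sun): 7 × 4 = 28.
The 3 extra days are Mon, Tue, Wed — 2 of them qualify.
Total: 28 + 2 = 30.

30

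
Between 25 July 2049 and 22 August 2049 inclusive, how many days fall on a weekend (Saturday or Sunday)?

9

25 July 2049 is a Sunday.
The range spans 29 days (inclusive of both endpoints).
29 = 7 × 4 + 1, so there are 4 full weeks plus 1 extra day.
Each full week contributes 2 weekend days (Sat, Sun): 4 × 2 = 8.
The 1 extra day is Sun — 1 of them qualifies.
Total: 8 + 1 = 9.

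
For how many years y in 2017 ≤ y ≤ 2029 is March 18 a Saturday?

Day of week of March 18 in each year:
2017: Sat ✓, 2018: Sun, 2019: Mon, 2020: Wed, 2021: Thu, 2022: Fri, 2023: Sat ✓, 2024: Mon, 2025: Tue, 2026: Wed, 2027: Thu, 2028: Sat ✓, 2029: Sun
Saturdays: 2017, 2023, 2028.

3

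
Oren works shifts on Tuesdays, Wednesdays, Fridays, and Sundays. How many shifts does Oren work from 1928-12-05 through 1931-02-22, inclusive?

463

1928-12-05 is a Wednesday.
From 1928-12-05 to 1931-02-22 is 810 days inclusive.
810 = 7 × 115 + 5, so there are 115 full weeks plus 5 extra days.
Each full week contributes 4 days from the set (Tue, Wed, Fri, Sun): 115 × 4 = 460.
The 5 extra days are Wednesday, Thursday, Friday, Saturday, Sunday — 3 of them qualify.
Total: 460 + 3 = 463.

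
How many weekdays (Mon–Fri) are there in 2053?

January 1, 2053 is a Wednesday.
The range spans 365 days (inclusive of both endpoints).
365 = 7 × 52 + 1, so there are 52 full weeks plus 1 extra day.
Each full week contributes 5 weekdays (Mon–Fri): 52 × 5 = 260.
The 1 extra day is Wednesday — 1 of them qualifies.
Total: 260 + 1 = 261.

261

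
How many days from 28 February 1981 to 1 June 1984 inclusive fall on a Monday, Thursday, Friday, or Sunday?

680

28 February 1981 is a Saturday.
The range spans 1190 days (inclusive of both endpoints).
1190 = 7 × 170, so the span is exactly 170 full weeks.
Each full week contributes 4 days from the set (Mon, Thu, Fri, Sun): 170 × 4 = 680.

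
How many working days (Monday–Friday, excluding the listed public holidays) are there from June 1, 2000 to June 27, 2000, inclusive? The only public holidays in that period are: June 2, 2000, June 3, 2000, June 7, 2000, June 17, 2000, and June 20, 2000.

June 1, 2000 is a Thursday.
That's 27 days from start to end, counting both.
27 = 7 × 3 + 6, so there are 3 full weeks plus 6 extra days.
Each full week contributes 5 weekdays (Mon–Fri): 3 × 5 = 15.
The 6 extra days are Thu, Fri, Sat, Sun, Mon, Tue — 4 of them qualify.
Total: 15 + 4 = 19.
Holidays: June 2, 2000 (Fri); June 3, 2000 (Sat); June 7, 2000 (Wed); June 17, 2000 (Sat); June 20, 2000 (Tue).
3 of the 5 holidays fall on weekdays; the rest are weekends and were already excluded.
Business days: 19 − 3 = 16.

16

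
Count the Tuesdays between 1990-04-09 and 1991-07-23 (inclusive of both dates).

68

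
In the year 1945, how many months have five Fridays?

A month has five Fridays exactly when Friday falls within its first (length − 28) days.
Jan: 31 days, starts Mon → 5 of Mon, Tue, Wed
Feb: 28 days, starts Thu → 5 of (none)
Mar: 31 days, starts Thu → 5 of Thu, Fri, Sat ✓
Apr: 30 days, starts Sun → 5 of Sun, Mon
May: 31 days, starts Tue → 5 of Tue, Wed, Thu
Jun: 30 days, starts Fri → 5 of Fri, Sat ✓
Jul: 31 days, starts Sun → 5 of Sun, Mon, Tue
Aug: 31 days, starts Wed → 5 of Wed, Thu, Fri ✓
Sep: 30 days, starts Sat → 5 of Sat, Sun
Oct: 31 days, starts Mon → 5 of Mon, Tue, Wed
Nov: 30 days, starts Thu → 5 of Thu, Fri ✓
Dec: 31 days, starts Sat → 5 of Sat, Sun, Mon
Months with five Fridays: Mar, Jun, Aug, Nov.

4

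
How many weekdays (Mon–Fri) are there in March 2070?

Mar 1, 2070 is a Saturday.
From Mar 1, 2070 to Mar 31, 2070 is 31 days inclusive.
31 = 7 × 4 + 3, so there are 4 full weeks plus 3 extra days.
Each full week contributes 5 weekdays (Mon–Fri): 4 × 5 = 20.
The 3 extra days are Saturday, Sunday, Monday — 1 of them qualifies.
Total: 20 + 1 = 21.

21 weekdays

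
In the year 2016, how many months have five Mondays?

4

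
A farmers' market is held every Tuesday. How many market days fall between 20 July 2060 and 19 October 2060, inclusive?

14

20 July 2060 is a Tuesday.
The range spans 92 days (inclusive of both endpoints).
92 = 7 × 13 + 1, so there are 13 full weeks plus 1 extra day.
Each full week contributes one Tuesday: 13 so far.
The 1 extra day is Tuesday — 1 of them qualifies.
Total: 13 + 1 = 14.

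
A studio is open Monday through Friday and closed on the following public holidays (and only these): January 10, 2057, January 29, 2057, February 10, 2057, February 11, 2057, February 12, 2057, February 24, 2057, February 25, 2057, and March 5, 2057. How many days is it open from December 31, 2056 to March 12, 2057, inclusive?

47

December 31, 2056 is a Sunday.
That's 72 days from start to end, counting both.
72 = 7 × 10 + 2, so there are 10 full weeks plus 2 extra days.
Each full week contributes 5 weekdays (Mon–Fri): 10 × 5 = 50.
The 2 extra days are Sun, Mon — 1 of them qualifies.
Total: 50 + 1 = 51.
Holidays: January 10, 2057 (Wed); January 29, 2057 (Mon); February 10, 2057 (Sat); February 11, 2057 (Sun); February 12, 2057 (Mon); February 24, 2057 (Sat); February 25, 2057 (Sun); March 5, 2057 (Mon).
4 of the 8 holidays fall on weekdays; the rest are weekends and were already excluded.
Business days: 51 − 4 = 47.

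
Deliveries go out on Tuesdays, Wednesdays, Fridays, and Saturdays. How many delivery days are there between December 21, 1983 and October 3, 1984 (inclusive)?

165

December 21, 1983 is a Wednesday.
That's 288 days from start to end, counting both.
288 = 7 × 41 + 1, so there are 41 full weeks plus 1 extra day.
Each full week contributes 4 days from the set (Tue, Wed, Fri, Sat): 41 × 4 = 164.
The 1 extra day is Wed — 1 of them qualifies.
Total: 164 + 1 = 165.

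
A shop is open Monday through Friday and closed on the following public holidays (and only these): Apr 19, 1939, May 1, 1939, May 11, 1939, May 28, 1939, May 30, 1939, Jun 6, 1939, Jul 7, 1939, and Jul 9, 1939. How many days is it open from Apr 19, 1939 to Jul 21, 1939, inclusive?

62 business days

Apr 19, 1939 is a Wednesday.
From Apr 19, 1939 to Jul 21, 1939 is 94 days inclusive.
94 = 7 × 13 + 3, so there are 13 full weeks plus 3 extra days.
Each full week contributes 5 weekdays (Mon–Fri): 13 × 5 = 65.
The 3 extra days are Wednesday, Thursday, Friday — 3 of them qualify.
Total: 65 + 3 = 68.
Holidays: Apr 19, 1939 (Wed); May 1, 1939 (Mon); May 11, 1939 (Thu); May 28, 1939 (Sun); May 30, 1939 (Tue); Jun 6, 1939 (Tue); Jul 7, 1939 (Fri); Jul 9, 1939 (Sun).
6 of the 8 holidays fall on weekdays; the rest are weekends and were already excluded.
Business days: 68 − 6 = 62.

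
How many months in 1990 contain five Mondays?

5

A month has five Mondays exactly when Monday falls within its first (length − 28) days.
Jan: 31 days, starts Mon → 5 of Mon, Tue, Wed ✓
Feb: 28 days, starts Thu → 5 of (none)
Mar: 31 days, starts Thu → 5 of Thu, Fri, Sat
Apr: 30 days, starts Sun → 5 of Sun, Mon ✓
May: 31 days, starts Tue → 5 of Tue, Wed, Thu
Jun: 30 days, starts Fri → 5 of Fri, Sat
Jul: 31 days, starts Sun → 5 of Sun, Mon, Tue ✓
Aug: 31 days, starts Wed → 5 of Wed, Thu, Fri
Sep: 30 days, starts Sat → 5 of Sat, Sun
Oct: 31 days, starts Mon → 5 of Mon, Tue, Wed ✓
Nov: 30 days, starts Thu → 5 of Thu, Fri
Dec: 31 days, starts Sat → 5 of Sat, Sun, Mon ✓
Months with five Mondays: Jan, Apr, Jul, Oct, Dec.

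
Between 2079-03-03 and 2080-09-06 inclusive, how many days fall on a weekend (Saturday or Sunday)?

158

2079-03-03 is a Friday.
From 2079-03-03 to 2080-09-06 is 554 days inclusive.
554 = 7 × 79 + 1, so there are 79 full weeks plus 1 extra day.
Each full week contributes 2 weekend days (Sat, Sun): 79 × 2 = 158.
The 1 extra day is Friday — none qualify.
Total: 158 + 0 = 158.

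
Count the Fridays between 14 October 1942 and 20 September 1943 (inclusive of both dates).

49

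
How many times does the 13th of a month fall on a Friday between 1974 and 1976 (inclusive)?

Friday-the-13ths by year:
1974: Sep, Dec
1975: Jun
1976: Feb, Aug

5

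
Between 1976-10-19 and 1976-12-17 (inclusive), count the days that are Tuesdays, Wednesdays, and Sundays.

26

1976-10-19 is a Tuesday.
From 1976-10-19 to 1976-12-17 is 60 days inclusive.
60 = 7 × 8 + 4, so there are 8 full weeks plus 4 extra days.
Each full week contributes 3 days from the set (Tue, Wed, Sun): 8 × 3 = 24.
The 4 extra days are Tue, Wed, Thu, Fri — 2 of them qualify.
Total: 24 + 2 = 26.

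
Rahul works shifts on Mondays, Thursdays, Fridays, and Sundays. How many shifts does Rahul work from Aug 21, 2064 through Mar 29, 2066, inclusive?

Aug 21, 2064 is a Thursday.
That's 586 days from start to end, counting both.
586 = 7 × 83 + 5, so there are 83 full weeks plus 5 extra days.
Each full week contributes 4 days from the set (Mon, Thu, Fri, Sun): 83 × 4 = 332.
The 5 extra days are Thu, Fri, Sat, Sun, Mon — 4 of them qualify.
Total: 332 + 4 = 336.

336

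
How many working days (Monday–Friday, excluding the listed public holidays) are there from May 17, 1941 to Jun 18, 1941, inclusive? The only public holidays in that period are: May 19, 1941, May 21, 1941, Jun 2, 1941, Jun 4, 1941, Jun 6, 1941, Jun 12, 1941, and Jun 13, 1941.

16

May 17, 1941 is a Saturday.
From May 17, 1941 to Jun 18, 1941 is 33 days inclusive.
33 = 7 × 4 + 5, so there are 4 full weeks plus 5 extra days.
Each full week contributes 5 weekdays (Mon–Fri): 4 × 5 = 20.
The 5 extra days are Sat, Sun, Mon, Tue, Wed — 3 of them qualify.
Total: 20 + 3 = 23.
Holidays: May 19, 1941 (Mon); May 21, 1941 (Wed); Jun 2, 1941 (Mon); Jun 4, 1941 (Wed); Jun 6, 1941 (Fri); Jun 12, 1941 (Thu); Jun 13, 1941 (Fri).
All 7 holidays fall on weekdays, so subtract 7.
Business days: 23 − 7 = 16.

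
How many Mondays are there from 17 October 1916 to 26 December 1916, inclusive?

17 October 1916 is a Tuesday.
The range spans 71 days (inclusive of both endpoints).
71 = 7 × 10 + 1, so there are 10 full weeks plus 1 extra day.
Each full week contributes one Monday: 10 so far.
The 1 extra day is Tue — none qualify.
Total: 10 + 0 = 10.

10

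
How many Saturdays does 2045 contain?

January 1, 2045 is a Sunday.
From January 1, 2045 to December 31, 2045 is 365 days inclusive.
365 = 7 × 52 + 1, so there are 52 full weeks plus 1 extra day.
Each full week contributes one Saturday: 52 so far.
The 1 extra day is Sun — none qualify.
Total: 52 + 0 = 52.

52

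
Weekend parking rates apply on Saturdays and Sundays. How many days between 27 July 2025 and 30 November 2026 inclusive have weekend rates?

141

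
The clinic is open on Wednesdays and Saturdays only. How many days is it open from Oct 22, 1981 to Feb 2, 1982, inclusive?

29

Oct 22, 1981 is a Thursday.
That's 104 days from start to end, counting both.
104 = 7 × 14 + 6, so there are 14 full weeks plus 6 extra days.
Each full week contributes 2 days from the set (Wed, Sat): 14 × 2 = 28.
The 6 extra days are Thursday, Friday, Saturday, Sunday, Monday, Tuesday — 1 of them qualifies.
Total: 28 + 1 = 29.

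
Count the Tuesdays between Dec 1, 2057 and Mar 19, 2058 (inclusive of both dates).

Dec 1, 2057 is a Saturday.
The range spans 109 days (inclusive of both endpoints).
109 = 7 × 15 + 4, so there are 15 full weeks plus 4 extra days.
Each full week contributes one Tuesday: 15 so far.
The 4 extra days are Sat, Sun, Mon, Tue — 1 of them qualifies.
Total: 15 + 1 = 16.

16 Tuesdays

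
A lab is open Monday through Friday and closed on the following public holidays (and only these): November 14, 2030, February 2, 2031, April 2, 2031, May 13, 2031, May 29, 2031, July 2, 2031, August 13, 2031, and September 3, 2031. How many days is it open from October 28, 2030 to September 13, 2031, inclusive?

223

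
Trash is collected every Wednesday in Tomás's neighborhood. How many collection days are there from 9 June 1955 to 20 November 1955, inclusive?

23

9 June 1955 is a Thursday.
That's 165 days from start to end, counting both.
165 = 7 × 23 + 4, so there are 23 full weeks plus 4 extra days.
Each full week contributes one Wednesday: 23 so far.
The 4 extra days are Thursday, Friday, Saturday, Sunday — none qualify.
Total: 23 + 0 = 23.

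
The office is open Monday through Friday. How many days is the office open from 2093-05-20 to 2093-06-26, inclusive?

28

2093-05-20 is a Wednesday.
From 2093-05-20 to 2093-06-26 is 38 days inclusive.
38 = 7 × 5 + 3, so there are 5 full weeks plus 3 extra days.
Each full week contributes 5 weekdays (Mon–Fri): 5 × 5 = 25.
The 3 extra days are Wed, Thu, Fri — 3 of them qualify.
Total: 25 + 3 = 28.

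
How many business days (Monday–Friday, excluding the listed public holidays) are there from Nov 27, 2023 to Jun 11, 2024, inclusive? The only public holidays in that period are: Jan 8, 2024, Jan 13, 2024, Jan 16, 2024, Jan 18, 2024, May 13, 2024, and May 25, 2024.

138

Nov 27, 2023 is a Monday.
The range spans 198 days (inclusive of both endpoints).
198 = 7 × 28 + 2, so there are 28 full weeks plus 2 extra days.
Each full week contributes 5 weekdays (Mon–Fri): 28 × 5 = 140.
The 2 extra days are Monday, Tuesday — 2 of them qualify.
Total: 140 + 2 = 142.
Holidays: Jan 8, 2024 (Mon); Jan 13, 2024 (Sat); Jan 16, 2024 (Tue); Jan 18, 2024 (Thu); May 13, 2024 (Mon); May 25, 2024 (Sat).
4 of the 6 holidays fall on weekdays; the rest are weekends and were already excluded.
Business days: 142 − 4 = 138.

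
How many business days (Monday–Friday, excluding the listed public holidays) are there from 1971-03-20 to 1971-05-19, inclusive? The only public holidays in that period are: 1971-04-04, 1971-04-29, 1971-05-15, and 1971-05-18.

41 business days

1971-03-20 is a Saturday.
That's 61 days from start to end, counting both.
61 = 7 × 8 + 5, so there are 8 full weeks plus 5 extra days.
Each full week contributes 5 weekdays (Mon–Fri): 8 × 5 = 40.
The 5 extra days are Saturday, Sunday, Monday, Tuesday, Wednesday — 3 of them qualify.
Total: 40 + 3 = 43.
Holidays: 1971-04-04 (Sun); 1971-04-29 (Thu); 1971-05-15 (Sat); 1971-05-18 (Tue).
2 of the 4 holidays fall on weekdays; the rest are weekends and were already excluded.
Business days: 43 − 2 = 41.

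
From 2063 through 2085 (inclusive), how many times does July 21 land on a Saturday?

4

Day of week of July 21 in each year:
2063: Sat ✓, 2064: Mon, 2065: Tue, 2066: Wed, 2067: Thu, 2068: Sat ✓, 2069: Sun, 2070: Mon, 2071: Tue, 2072: Thu, 2073: Fri, 2074: Sat ✓, 2075: Sun, 2076: Tue, 2077: Wed, 2078: Thu, 2079: Fri, 2080: Sun, 2081: Mon, 2082: Tue, 2083: Wed, 2084: Fri, 2085: Sat ✓
Saturdays: 2063, 2068, 2074, 2085.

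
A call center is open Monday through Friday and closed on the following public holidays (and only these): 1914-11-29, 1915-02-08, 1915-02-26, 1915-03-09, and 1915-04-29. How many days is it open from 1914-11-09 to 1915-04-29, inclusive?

120

1914-11-09 is a Monday.
The range spans 172 days (inclusive of both endpoints).
172 = 7 × 24 + 4, so there are 24 full weeks plus 4 extra days.
Each full week contributes 5 weekdays (Mon–Fri): 24 × 5 = 120.
The 4 extra days are Mon, Tue, Wed, Thu — 4 of them qualify.
Total: 120 + 4 = 124.
Holidays: 1914-11-29 (Sun); 1915-02-08 (Mon); 1915-02-26 (Fri); 1915-03-09 (Tue); 1915-04-29 (Thu).
4 of the 5 holidays fall on weekdays; the rest are weekends and were already excluded.
Business days: 124 − 4 = 120.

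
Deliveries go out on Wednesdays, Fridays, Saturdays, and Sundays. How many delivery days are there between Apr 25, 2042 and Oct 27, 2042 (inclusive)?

107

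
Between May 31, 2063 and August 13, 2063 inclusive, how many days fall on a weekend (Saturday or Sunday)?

May 31, 2063 is a Thursday.
From May 31, 2063 to August 13, 2063 is 75 days inclusive.
75 = 7 × 10 + 5, so there are 10 full weeks plus 5 extra days.
Each full week contributes 2 weekend days (Sat, Sun): 10 × 2 = 20.
The 5 extra days are Thursday, Friday, Saturday, Sunday, Monday — 2 of them qualify.
Total: 20 + 2 = 22.

22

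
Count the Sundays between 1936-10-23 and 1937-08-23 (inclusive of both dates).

1936-10-23 is a Friday.
That's 305 days from start to end, counting both.
305 = 7 × 43 + 4, so there are 43 full weeks plus 4 extra days.
Each full week contributes one Sunday: 43 so far.
The 4 extra days are Fri, Sat, Sun, Mon — 1 of them qualifies.
Total: 43 + 1 = 44.

44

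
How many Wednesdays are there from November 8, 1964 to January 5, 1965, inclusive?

November 8, 1964 is a Sunday.
From November 8, 1964 to January 5, 1965 is 59 days inclusive.
59 = 7 × 8 + 3, so there are 8 full weeks plus 3 extra days.
Each full week contributes one Wednesday: 8 so far.
The 3 extra days are Sunday, Monday, Tuesday — none qualify.
Total: 8 + 0 = 8.

8 Wednesdays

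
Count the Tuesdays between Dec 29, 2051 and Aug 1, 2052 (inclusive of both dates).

Dec 29, 2051 is a Friday.
From Dec 29, 2051 to Aug 1, 2052 is 217 days inclusive.
217 = 7 × 31, so the span is exactly 31 full weeks.
Each full week contributes one Tuesday: 31 so far.
Total: 31.

31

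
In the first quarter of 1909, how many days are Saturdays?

Jan 1, 1909 is a Friday.
That's 90 days from start to end, counting both.
90 = 7 × 12 + 6, so there are 12 full weeks plus 6 extra days.
Each full week contributes one Saturday: 12 so far.
The 6 extra days are Friday, Saturday, Sunday, Monday, Tuesday, Wednesday — 1 of them qualifies.
Total: 12 + 1 = 13.

13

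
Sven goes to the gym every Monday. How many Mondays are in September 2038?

September 1, 2038 is a Wednesday.
That's 30 days from start to end, counting both.
30 = 7 × 4 + 2, so there are 4 full weeks plus 2 extra days.
Each full week contributes one Monday: 4 so far.
The 2 extra days are Wednesday, Thursday — none qualify.
Total: 4 + 0 = 4.

4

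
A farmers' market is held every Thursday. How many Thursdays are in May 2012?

5

May 1, 2012 is a Tuesday.
From May 1, 2012 to May 31, 2012 is 31 days inclusive.
31 = 7 × 4 + 3, so there are 4 full weeks plus 3 extra days.
Each full week contributes one Thursday: 4 so far.
The 3 extra days are Tue, Wed, Thu — 1 of them qualifies.
Total: 4 + 1 = 5.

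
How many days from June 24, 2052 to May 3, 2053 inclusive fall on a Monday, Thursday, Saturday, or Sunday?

179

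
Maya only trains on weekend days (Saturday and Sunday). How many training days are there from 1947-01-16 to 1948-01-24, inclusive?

107

1947-01-16 is a Thursday.
That's 374 days from start to end, counting both.
374 = 7 × 53 + 3, so there are 53 full weeks plus 3 extra days.
Each full week contributes 2 weekend days (Sat, Sun): 53 × 2 = 106.
The 3 extra days are Thursday, Friday, Saturday — 1 of them qualifies.
Total: 106 + 1 = 107.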